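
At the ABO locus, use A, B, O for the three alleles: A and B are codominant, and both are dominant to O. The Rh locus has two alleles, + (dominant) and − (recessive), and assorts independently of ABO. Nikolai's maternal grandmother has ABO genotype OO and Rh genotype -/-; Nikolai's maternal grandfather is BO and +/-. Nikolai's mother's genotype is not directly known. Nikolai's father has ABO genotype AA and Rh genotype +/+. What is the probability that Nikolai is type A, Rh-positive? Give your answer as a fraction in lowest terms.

Nikolai's mother's ABO genotype from OO × BO: 1/2 BO, 1/2 OO.
Crossing each possibility with the father AA and summing P(type A): 1/2·1/2 + 1/2·1 = 3/4.
Similarly for Rh via the mother's Rh distribution: P(Rh+) = 1.
Independent loci: 3/4 × 1 = 3/4.

3/4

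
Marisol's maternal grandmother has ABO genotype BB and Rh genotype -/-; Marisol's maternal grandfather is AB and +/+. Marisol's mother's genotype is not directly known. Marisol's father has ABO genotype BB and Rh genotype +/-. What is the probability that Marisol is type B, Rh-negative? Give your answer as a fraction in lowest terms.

Marisol's mother's ABO genotype from BB × AB: 1/2 AB, 1/2 BB.
Crossing each possibility with the father BB and summing P(type B): 1/2·1/2 + 1/2·1 = 3/4.
Similarly for Rh via the mother's Rh distribution: P(Rh-) = 1/4.
Independent loci: 3/4 × 1/4 = 3/16.

3/16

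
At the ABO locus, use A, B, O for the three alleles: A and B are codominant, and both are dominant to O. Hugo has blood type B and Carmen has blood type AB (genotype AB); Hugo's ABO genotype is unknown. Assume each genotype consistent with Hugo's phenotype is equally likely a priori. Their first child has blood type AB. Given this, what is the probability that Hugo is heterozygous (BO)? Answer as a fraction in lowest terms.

1/3

Possible genotypes: Hugo ∈ {BB, BO}; Carmen ∈ {AB}.
Weight each parental genotype pair by prior × P(type-AB child):
  BB × AB: posterior weight 2/3.
  BO × AB: posterior weight 1/3.
Sum the posterior weight over pairs where Hugo is BO: 1/3.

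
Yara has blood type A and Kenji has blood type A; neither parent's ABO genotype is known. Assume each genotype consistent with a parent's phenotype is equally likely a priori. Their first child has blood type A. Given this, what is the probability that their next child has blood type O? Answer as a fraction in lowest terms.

Possible genotypes: Yara ∈ {AA, AO}; Kenji ∈ {AA, AO}.
Weight each parental genotype pair by prior × P(type-A child):
  AA × AA: posterior weight 4/15; P(next child type O) = 0.
  AA × AO: posterior weight 4/15; P(next child type O) = 0.
  AO × AA: posterior weight 4/15; P(next child type O) = 0.
  AO × AO: posterior weight 1/5; P(next child type O) = 1/4.
Weighted sum = 1/20.

1/20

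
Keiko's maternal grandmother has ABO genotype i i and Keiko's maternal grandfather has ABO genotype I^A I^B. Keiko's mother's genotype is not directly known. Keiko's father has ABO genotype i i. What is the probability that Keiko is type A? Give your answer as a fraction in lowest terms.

Keiko's mother's ABO genotype from i i × I^A I^B: 1/2 I^A i, 1/2 I^B i.
Crossing each possibility with the father i i and summing P(type A): 1/2·1/2 + 1/2·0 = 1/4.

1/4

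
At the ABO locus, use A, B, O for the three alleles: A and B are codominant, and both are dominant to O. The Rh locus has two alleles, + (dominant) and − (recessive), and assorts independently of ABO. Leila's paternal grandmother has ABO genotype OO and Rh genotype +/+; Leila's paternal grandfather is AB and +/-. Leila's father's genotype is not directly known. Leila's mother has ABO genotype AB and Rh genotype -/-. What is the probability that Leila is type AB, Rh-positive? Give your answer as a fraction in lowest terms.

Leila's father's ABO genotype from OO × AB: 1/2 AO, 1/2 BO.
Crossing each possibility with the mother AB and summing P(type AB): 1/2·1/4 + 1/2·1/4 = 1/4.
Similarly for Rh via the father's Rh distribution: P(Rh+) = 3/4.
Independent loci: 1/4 × 3/4 = 3/16.

3/16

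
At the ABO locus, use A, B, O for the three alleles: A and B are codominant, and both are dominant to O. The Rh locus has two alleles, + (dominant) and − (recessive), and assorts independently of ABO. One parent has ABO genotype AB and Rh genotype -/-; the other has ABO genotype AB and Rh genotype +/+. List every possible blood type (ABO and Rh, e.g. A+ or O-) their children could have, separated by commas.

A+, B+, AB+

Gametes from AB × AB give offspring ABO genotypes AA, AB, BB, i.e. phenotypes A, B, AB.
Rh cross -/- × +/+ → phenotypes Rh+.
Combining independently: A+, B+, AB+.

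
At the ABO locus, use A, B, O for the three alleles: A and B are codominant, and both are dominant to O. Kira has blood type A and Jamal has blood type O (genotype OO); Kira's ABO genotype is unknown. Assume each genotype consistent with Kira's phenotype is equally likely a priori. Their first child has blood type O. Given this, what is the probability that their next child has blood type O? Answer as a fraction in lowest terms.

1/2

Possible genotypes: Kira ∈ {AA, AO}; Jamal ∈ {OO}.
Weight each parental genotype pair by prior × P(type-O child):
  AO × OO: posterior weight 1; P(next child type O) = 1/2.
Weighted sum = 1/2.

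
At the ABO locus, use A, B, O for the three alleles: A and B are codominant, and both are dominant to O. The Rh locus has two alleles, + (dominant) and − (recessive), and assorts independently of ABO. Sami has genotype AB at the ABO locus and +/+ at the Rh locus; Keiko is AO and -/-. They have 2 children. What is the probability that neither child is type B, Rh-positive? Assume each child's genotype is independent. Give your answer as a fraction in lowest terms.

9/16

ABO cross AB × AO → 1/2 A, 1/4 B, 1/4 AB.
Rh cross +/+ × -/- → 1 Rh+; so P(type B, Rh-positive) = 1/4 × 1 = 1/4 per child.
P(not type B, Rh-positive) = 3/4 for one child; (3/4)^2 = 9/16.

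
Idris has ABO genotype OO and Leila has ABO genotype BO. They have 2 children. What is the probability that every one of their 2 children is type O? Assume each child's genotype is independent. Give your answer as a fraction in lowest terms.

1/4

ABO cross OO × BO → 1/2 O, 1/2 B.
So P(type O) = 1/2 per child.
All 2 independent: (1/2)^2 = 1/4.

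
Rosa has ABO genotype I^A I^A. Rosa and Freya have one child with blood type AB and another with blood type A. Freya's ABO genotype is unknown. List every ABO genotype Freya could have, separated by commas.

For each candidate genotype of Freya, check whether crossing it with I^A I^A can produce every observed child phenotype.
  I^A I^A → possible child types {A} ✗
  I^A I^B → possible child types {A, AB} ✓
  I^A i → possible child types {A} ✗
  I^B I^B → possible child types {AB} ✗
  I^B i → possible child types {A, AB} ✓
  i i → possible child types {A} ✗

I^A I^B, I^B i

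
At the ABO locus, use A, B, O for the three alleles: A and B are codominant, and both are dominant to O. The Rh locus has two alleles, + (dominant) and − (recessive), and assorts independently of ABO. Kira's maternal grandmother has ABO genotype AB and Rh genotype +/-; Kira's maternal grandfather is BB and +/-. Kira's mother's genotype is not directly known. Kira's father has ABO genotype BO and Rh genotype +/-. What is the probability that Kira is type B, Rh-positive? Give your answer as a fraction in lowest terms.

9/16

Kira's mother's ABO genotype from AB × BB: 1/2 AB, 1/2 BB.
Crossing each possibility with the father BO and summing P(type B): 1/2·1/2 + 1/2·1 = 3/4.
Similarly for Rh via the mother's Rh distribution: P(Rh+) = 3/4.
Independent loci: 3/4 × 3/4 = 9/16.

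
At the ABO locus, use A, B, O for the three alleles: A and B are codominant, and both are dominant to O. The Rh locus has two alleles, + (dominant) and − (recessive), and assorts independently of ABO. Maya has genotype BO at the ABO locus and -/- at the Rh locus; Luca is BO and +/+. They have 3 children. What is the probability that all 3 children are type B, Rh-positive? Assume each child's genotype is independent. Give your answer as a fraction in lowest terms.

ABO cross BO × BO → 1/4 O, 3/4 B.
Rh cross -/- × +/+ → 1 Rh+; so P(type B, Rh-positive) = 3/4 × 1 = 3/4 per child.
All 3 independent: (3/4)^3 = 27/64.

27/64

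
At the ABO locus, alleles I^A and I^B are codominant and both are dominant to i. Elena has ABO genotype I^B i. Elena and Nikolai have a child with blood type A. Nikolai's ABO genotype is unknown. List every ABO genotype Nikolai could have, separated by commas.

I^A I^A, I^A I^B, I^A i

For each candidate genotype of Nikolai, check whether crossing it with I^B i can produce every observed child phenotype.
  I^A I^A → possible child types {A, AB} ✓
  I^A I^B → possible child types {A, B, AB} ✓
  I^A i → possible child types {O, A, B, AB} ✓
  I^B I^B → possible child types {B} ✗
  I^B i → possible child types {O, B} ✗
  i i → possible child types {O, B} ✗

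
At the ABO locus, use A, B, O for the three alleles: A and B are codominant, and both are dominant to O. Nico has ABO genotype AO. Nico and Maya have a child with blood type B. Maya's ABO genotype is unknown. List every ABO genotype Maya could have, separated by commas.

AB, BB, BO

For each candidate genotype of Maya, check whether crossing it with AO can produce every observed child phenotype.
  AA → possible child types {A} ✗
  AB → possible child types {A, B, AB} ✓
  AO → possible child types {O, A} ✗
  BB → possible child types {B, AB} ✓
  BO → possible child types {O, A, B, AB} ✓
  OO → possible child types {O, A} ✗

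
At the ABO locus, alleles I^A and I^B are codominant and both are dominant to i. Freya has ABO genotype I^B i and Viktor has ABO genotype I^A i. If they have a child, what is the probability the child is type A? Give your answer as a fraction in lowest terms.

ABO cross I^B i × I^A i → offspring phenotypes: 1/4 O, 1/4 A, 1/4 B, 1/4 AB.
So P(type A) = 1/4.

1/4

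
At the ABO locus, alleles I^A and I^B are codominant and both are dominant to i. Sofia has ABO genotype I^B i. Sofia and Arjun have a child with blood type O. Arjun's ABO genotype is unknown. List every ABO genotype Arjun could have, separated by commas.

I^A i, I^B i, i i

For each candidate genotype of Arjun, check whether crossing it with I^B i can produce every observed child phenotype.
  I^A I^A → possible child types {A, AB} ✗
  I^A I^B → possible child types {A, B, AB} ✗
  I^A i → possible child types {O, A, B, AB} ✓
  I^B I^B → possible child types {B} ✗
  I^B i → possible child types {O, B} ✓
  i i → possible child types {O, B} ✓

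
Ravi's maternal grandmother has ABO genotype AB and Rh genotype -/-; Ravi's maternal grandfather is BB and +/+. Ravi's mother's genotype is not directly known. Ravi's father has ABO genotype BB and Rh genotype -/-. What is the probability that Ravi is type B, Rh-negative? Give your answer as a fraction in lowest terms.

Ravi's mother's ABO genotype from AB × BB: 1/2 AB, 1/2 BB.
Crossing each possibility with the father BB and summing P(type B): 1/2·1/2 + 1/2·1 = 3/4.
Similarly for Rh via the mother's Rh distribution: P(Rh-) = 1/2.
Independent loci: 3/4 × 1/2 = 3/8.

3/8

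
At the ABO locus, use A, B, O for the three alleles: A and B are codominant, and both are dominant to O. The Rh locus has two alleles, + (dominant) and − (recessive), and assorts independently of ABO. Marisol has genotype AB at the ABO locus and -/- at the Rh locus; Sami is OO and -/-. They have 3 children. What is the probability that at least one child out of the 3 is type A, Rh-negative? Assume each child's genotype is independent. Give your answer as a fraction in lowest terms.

7/8

ABO cross AB × OO → 1/2 A, 1/2 B.
Rh cross -/- × -/- → 1 Rh-; so P(type A, Rh-negative) = 1/2 × 1 = 1/2 per child.
P(none) = (1/2)^3 = 1/8; P(at least one) = 1 − 1/8 = 7/8.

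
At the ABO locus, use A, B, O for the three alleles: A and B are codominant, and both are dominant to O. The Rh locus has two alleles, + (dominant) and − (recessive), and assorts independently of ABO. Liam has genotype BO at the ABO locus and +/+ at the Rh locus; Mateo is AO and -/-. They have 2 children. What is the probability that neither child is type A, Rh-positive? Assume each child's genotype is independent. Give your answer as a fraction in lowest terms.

9/16

ABO cross BO × AO → 1/4 O, 1/4 A, 1/4 B, 1/4 AB.
Rh cross +/+ × -/- → 1 Rh+; so P(type A, Rh-positive) = 1/4 × 1 = 1/4 per child.
P(not type A, Rh-positive) = 3/4 for one child; (3/4)^2 = 9/16.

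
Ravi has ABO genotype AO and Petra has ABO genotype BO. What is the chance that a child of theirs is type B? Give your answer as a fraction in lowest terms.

1/4

ABO cross AO × BO → offspring phenotypes: 1/4 O, 1/4 A, 1/4 B, 1/4 AB.
So P(type B) = 1/4.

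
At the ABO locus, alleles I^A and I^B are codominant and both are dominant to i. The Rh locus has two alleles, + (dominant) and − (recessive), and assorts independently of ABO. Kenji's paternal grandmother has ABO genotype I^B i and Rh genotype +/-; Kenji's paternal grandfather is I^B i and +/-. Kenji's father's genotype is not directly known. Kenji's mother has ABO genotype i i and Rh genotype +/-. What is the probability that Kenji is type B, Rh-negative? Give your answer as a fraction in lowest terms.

Kenji's father's ABO genotype from I^B i × I^B i: 1/4 I^B I^B, 1/2 I^B i, 1/4 i i.
Crossing each possibility with the mother i i and summing P(type B): 1/4·1 + 1/2·1/2 + 1/4·0 = 1/2.
Similarly for Rh via the father's Rh distribution: P(Rh-) = 1/4.
Independent loci: 1/2 × 1/4 = 1/8.

1/8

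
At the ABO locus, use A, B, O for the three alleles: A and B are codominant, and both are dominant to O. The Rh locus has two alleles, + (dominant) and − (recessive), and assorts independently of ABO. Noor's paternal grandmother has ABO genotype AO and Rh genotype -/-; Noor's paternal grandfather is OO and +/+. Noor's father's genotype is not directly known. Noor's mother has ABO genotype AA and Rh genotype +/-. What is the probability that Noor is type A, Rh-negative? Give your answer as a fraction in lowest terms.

Noor's father's ABO genotype from AO × OO: 1/2 AO, 1/2 OO.
Crossing each possibility with the mother AA and summing P(type A): 1/2·1 + 1/2·1 = 1.
Similarly for Rh via the father's Rh distribution: P(Rh-) = 1/4.
Independent loci: 1 × 1/4 = 1/4.

1/4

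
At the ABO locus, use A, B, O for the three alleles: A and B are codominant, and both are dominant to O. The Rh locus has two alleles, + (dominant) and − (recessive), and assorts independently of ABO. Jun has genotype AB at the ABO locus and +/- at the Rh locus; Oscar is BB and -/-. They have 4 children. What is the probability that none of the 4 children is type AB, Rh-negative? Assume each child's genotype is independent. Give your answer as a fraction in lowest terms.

ABO cross AB × BB → 1/2 B, 1/2 AB.
Rh cross +/- × -/- → 1/2 Rh+, 1/2 Rh-; so P(type AB, Rh-negative) = 1/2 × 1/2 = 1/4 per child.
P(not type AB, Rh-negative) = 3/4 for one child; (3/4)^4 = 81/256.

81/256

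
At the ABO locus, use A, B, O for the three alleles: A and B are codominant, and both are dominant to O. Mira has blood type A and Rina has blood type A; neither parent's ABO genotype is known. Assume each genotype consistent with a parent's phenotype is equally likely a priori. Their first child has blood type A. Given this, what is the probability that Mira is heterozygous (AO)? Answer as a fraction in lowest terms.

Possible genotypes: Mira ∈ {AA, AO}; Rina ∈ {AA, AO}.
Weight each parental genotype pair by prior × P(type-A child):
  AA × AA: posterior weight 4/15.
  AA × AO: posterior weight 4/15.
  AO × AA: posterior weight 4/15.
  AO × AO: posterior weight 1/5.
Sum the posterior weight over pairs where Mira is AO: 7/15.

7/15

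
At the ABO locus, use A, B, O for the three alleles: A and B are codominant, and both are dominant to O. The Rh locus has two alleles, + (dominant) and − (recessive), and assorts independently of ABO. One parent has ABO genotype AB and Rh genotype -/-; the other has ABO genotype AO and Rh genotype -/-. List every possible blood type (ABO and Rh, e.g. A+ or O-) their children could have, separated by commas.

Gametes from AB × AO give offspring ABO genotypes AA, AB, AO, BO, i.e. phenotypes A, B, AB.
Rh cross -/- × -/- → phenotypes Rh-.
Combining independently: A-, B-, AB-.

A-, B-, AB-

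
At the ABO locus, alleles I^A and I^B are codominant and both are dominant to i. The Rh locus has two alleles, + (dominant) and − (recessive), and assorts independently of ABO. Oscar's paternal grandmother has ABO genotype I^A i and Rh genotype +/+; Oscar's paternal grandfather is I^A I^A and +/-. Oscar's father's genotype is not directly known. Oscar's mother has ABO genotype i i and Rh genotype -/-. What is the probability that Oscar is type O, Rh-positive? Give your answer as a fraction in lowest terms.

3/16

Oscar's father's ABO genotype from I^A i × I^A I^A: 1/2 I^A I^A, 1/2 I^A i.
Crossing each possibility with the mother i i and summing P(type O): 1/2·0 + 1/2·1/2 = 1/4.
Similarly for Rh via the father's Rh distribution: P(Rh+) = 3/4.
Independent loci: 1/4 × 3/4 = 3/16.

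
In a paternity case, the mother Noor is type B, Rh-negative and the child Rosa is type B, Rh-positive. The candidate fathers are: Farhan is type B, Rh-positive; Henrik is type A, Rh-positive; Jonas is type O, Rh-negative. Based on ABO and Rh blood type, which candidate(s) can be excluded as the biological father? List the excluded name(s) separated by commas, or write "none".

A candidate is excluded only if no genotype consistent with his phenotype could produce a type B, Rh-positive child with a type B, Rh-negative mother.
Jonas (type O, Rh-): no genotype consistent with that phenotype can produce a type-B Rh+ child with a type-B mother.

Jonas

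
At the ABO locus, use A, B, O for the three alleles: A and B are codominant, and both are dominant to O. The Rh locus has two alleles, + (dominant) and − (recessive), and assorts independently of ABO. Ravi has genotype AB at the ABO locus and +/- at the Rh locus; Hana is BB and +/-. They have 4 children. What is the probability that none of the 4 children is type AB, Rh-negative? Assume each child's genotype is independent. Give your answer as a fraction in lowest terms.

ABO cross AB × BB → 1/2 B, 1/2 AB.
Rh cross +/- × +/- → 3/4 Rh+, 1/4 Rh-; so P(type AB, Rh-negative) = 1/2 × 1/4 = 1/8 per child.
P(not type AB, Rh-negative) = 7/8 for one child; (7/8)^4 = 2401/4096.

2401/4096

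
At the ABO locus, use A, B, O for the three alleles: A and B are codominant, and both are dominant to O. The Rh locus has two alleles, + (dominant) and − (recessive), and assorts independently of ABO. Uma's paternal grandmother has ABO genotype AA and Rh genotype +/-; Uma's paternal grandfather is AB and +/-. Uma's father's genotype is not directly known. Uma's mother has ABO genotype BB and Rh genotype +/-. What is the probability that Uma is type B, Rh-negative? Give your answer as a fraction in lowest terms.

Uma's father's ABO genotype from AA × AB: 1/2 AA, 1/2 AB.
Crossing each possibility with the mother BB and summing P(type B): 1/2·0 + 1/2·1/2 = 1/4.
Similarly for Rh via the father's Rh distribution: P(Rh-) = 1/4.
Independent loci: 1/4 × 1/4 = 1/16.

1/16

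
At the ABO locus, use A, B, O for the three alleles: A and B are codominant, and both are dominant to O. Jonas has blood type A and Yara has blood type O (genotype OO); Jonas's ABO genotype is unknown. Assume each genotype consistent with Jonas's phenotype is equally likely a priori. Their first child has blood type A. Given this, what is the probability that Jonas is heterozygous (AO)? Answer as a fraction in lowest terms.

Possible genotypes: Jonas ∈ {AA, AO}; Yara ∈ {OO}.
Weight each parental genotype pair by prior × P(type-A child):
  AA × OO: posterior weight 2/3.
  AO × OO: posterior weight 1/3.
Sum the posterior weight over pairs where Jonas is AO: 1/3.

1/3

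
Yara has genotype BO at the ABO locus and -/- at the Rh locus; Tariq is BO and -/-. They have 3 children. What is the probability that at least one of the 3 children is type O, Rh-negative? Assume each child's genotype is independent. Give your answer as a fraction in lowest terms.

ABO cross BO × BO → 1/4 O, 3/4 B.
Rh cross -/- × -/- → 1 Rh-; so P(type O, Rh-negative) = 1/4 × 1 = 1/4 per child.
P(none) = (3/4)^3 = 27/64; P(at least one) = 1 − 27/64 = 37/64.

37/64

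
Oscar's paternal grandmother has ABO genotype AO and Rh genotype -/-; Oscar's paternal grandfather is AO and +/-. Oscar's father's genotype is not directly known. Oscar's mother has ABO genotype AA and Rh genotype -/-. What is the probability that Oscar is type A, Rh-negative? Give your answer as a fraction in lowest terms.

Oscar's father's ABO genotype from AO × AO: 1/4 AA, 1/2 AO, 1/4 OO.
Crossing each possibility with the mother AA and summing P(type A): 1/4·1 + 1/2·1 + 1/4·1 = 1.
Similarly for Rh via the father's Rh distribution: P(Rh-) = 3/4.
Independent loci: 1 × 3/4 = 3/4.

3/4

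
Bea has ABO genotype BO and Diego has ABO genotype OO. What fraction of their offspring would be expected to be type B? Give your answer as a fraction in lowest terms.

ABO cross BO × OO → offspring phenotypes: 1/2 O, 1/2 B.
So P(type B) = 1/2.

1/2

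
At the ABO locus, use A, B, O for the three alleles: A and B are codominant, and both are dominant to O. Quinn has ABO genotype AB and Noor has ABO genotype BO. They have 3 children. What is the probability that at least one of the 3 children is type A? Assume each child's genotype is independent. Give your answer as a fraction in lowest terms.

ABO cross AB × BO → 1/4 A, 1/2 B, 1/4 AB.
So P(type A) = 1/4 per child.
P(none) = (3/4)^3 = 27/64; P(at least one) = 1 − 27/64 = 37/64.

37/64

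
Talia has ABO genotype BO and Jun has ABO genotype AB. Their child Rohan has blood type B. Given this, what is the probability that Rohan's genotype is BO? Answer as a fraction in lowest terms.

Cross BO × AB → 1/4 AB, 1/4 AO, 1/4 BB, 1/4 BO.
Type-B genotypes among offspring: BB (1/4), BO (1/4); total 1/2.
P(BO | type B) = (1/4) / (1/2) = 1/2.

1/2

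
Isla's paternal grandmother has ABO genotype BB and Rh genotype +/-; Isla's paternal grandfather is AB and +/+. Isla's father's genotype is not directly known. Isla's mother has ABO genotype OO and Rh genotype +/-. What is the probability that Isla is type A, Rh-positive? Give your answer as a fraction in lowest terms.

Isla's father's ABO genotype from BB × AB: 1/2 AB, 1/2 BB.
Crossing each possibility with the mother OO and summing P(type A): 1/2·1/2 + 1/2·0 = 1/4.
Similarly for Rh via the father's Rh distribution: P(Rh+) = 7/8.
Independent loci: 1/4 × 7/8 = 7/32.

7/32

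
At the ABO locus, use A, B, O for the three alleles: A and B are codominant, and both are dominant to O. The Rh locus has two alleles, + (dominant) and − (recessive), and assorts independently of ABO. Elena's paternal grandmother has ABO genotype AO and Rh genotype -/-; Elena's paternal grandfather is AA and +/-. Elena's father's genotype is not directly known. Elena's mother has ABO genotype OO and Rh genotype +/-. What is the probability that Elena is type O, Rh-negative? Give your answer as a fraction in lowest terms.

3/32

Elena's father's ABO genotype from AO × AA: 1/2 AA, 1/2 AO.
Crossing each possibility with the mother OO and summing P(type O): 1/2·0 + 1/2·1/2 = 1/4.
Similarly for Rh via the father's Rh distribution: P(Rh-) = 3/8.
Independent loci: 1/4 × 3/8 = 3/32.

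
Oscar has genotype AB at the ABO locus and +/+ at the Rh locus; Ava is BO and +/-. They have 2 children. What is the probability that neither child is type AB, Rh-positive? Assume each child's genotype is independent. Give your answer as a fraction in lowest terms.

ABO cross AB × BO → 1/4 A, 1/2 B, 1/4 AB.
Rh cross +/+ × +/- → 1 Rh+; so P(type AB, Rh-positive) = 1/4 × 1 = 1/4 per child.
P(not type AB, Rh-positive) = 3/4 for one child; (3/4)^2 = 9/16.

9/16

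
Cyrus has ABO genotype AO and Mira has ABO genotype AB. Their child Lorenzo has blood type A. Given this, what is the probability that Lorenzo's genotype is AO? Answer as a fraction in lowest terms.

1/2

Cross AO × AB → 1/4 AA, 1/4 AB, 1/4 AO, 1/4 BO.
Type-A genotypes among offspring: AA (1/4), AO (1/4); total 1/2.
P(AO | type A) = (1/4) / (1/2) = 1/2.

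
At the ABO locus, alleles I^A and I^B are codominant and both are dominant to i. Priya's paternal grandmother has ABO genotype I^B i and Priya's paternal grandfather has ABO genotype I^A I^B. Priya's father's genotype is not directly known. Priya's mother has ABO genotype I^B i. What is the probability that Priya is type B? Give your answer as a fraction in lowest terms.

5/8

Priya's father's ABO genotype from I^B i × I^A I^B: 1/4 I^A I^B, 1/4 I^A i, 1/4 I^B I^B, 1/4 I^B i.
Crossing each possibility with the mother I^B i and summing P(type B): 1/4·1/2 + 1/4·1/4 + 1/4·1 + 1/4·3/4 = 5/8.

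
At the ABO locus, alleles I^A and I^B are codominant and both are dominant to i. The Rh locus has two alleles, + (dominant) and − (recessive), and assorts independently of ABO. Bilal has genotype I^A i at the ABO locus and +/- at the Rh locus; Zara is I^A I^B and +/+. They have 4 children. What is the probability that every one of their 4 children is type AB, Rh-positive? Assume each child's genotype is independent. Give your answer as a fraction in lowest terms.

ABO cross I^A i × I^A I^B → 1/2 A, 1/4 B, 1/4 AB.
Rh cross +/- × +/+ → 1 Rh+; so P(type AB, Rh-positive) = 1/4 × 1 = 1/4 per child.
All 4 independent: (1/4)^4 = 1/256.

1/256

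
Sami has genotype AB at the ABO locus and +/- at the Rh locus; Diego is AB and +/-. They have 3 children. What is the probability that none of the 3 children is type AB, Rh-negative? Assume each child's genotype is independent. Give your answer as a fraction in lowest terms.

343/512

ABO cross AB × AB → 1/4 A, 1/4 B, 1/2 AB.
Rh cross +/- × +/- → 3/4 Rh+, 1/4 Rh-; so P(type AB, Rh-negative) = 1/2 × 1/4 = 1/8 per child.
P(not type AB, Rh-negative) = 7/8 for one child; (7/8)^3 = 343/512.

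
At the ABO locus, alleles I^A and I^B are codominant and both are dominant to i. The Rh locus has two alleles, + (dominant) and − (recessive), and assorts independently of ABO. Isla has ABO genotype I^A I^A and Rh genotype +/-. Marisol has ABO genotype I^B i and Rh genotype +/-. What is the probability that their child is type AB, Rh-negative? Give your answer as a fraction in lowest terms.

1/8

ABO cross I^A I^A × I^B i → offspring phenotypes: 1/2 A, 1/2 AB.
Rh cross +/- × +/- → 3/4 Rh+, 1/4 Rh-.
Independent loci: P(type AB, Rh-negative) = 1/2 × 1/4 = 1/8.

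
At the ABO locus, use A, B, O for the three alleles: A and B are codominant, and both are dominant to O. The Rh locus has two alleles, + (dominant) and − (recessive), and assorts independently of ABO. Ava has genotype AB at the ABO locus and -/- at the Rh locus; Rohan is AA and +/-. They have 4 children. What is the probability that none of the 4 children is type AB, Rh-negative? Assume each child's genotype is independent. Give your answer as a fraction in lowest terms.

ABO cross AB × AA → 1/2 A, 1/2 AB.
Rh cross -/- × +/- → 1/2 Rh+, 1/2 Rh-; so P(type AB, Rh-negative) = 1/2 × 1/2 = 1/4 per child.
P(not type AB, Rh-negative) = 3/4 for one child; (3/4)^4 = 81/256.

81/256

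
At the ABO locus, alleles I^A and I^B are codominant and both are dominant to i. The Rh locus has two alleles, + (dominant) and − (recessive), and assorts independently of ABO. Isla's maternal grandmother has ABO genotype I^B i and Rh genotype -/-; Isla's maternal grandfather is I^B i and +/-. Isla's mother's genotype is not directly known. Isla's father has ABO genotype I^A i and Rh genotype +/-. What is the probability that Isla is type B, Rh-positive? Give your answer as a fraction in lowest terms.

Isla's mother's ABO genotype from I^B i × I^B i: 1/4 I^B I^B, 1/2 I^B i, 1/4 i i.
Crossing each possibility with the father I^A i and summing P(type B): 1/4·1/2 + 1/2·1/4 + 1/4·0 = 1/4.
Similarly for Rh via the mother's Rh distribution: P(Rh+) = 5/8.
Independent loci: 1/4 × 5/8 = 5/32.

5/32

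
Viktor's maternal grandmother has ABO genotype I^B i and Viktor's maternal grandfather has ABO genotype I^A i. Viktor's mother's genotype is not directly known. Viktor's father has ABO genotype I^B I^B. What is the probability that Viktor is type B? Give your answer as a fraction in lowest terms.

Viktor's mother's ABO genotype from I^B i × I^A i: 1/4 I^A I^B, 1/4 I^A i, 1/4 I^B i, 1/4 i i.
Crossing each possibility with the father I^B I^B and summing P(type B): 1/4·1/2 + 1/4·1/2 + 1/4·1 + 1/4·1 = 3/4.

3/4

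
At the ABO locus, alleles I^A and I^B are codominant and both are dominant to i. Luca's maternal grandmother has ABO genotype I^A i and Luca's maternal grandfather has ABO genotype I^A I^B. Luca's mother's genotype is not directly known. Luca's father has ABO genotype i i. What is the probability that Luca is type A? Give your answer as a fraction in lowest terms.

Luca's mother's ABO genotype from I^A i × I^A I^B: 1/4 I^A I^A, 1/4 I^A I^B, 1/4 I^A i, 1/4 I^B i.
Crossing each possibility with the father i i and summing P(type A): 1/4·1 + 1/4·1/2 + 1/4·1/2 + 1/4·0 = 1/2.

1/2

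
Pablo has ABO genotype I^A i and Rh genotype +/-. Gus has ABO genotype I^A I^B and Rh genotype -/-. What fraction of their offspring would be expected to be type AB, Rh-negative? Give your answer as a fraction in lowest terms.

1/8

ABO cross I^A i × I^A I^B → offspring phenotypes: 1/2 A, 1/4 B, 1/4 AB.
Rh cross +/- × -/- → 1/2 Rh+, 1/2 Rh-.
Independent loci: P(type AB, Rh-negative) = 1/4 × 1/2 = 1/8.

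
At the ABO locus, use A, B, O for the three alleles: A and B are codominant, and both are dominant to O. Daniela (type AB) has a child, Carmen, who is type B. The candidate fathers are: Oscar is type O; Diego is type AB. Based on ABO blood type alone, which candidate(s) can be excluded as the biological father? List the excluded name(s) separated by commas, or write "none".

A candidate is excluded only if no genotype consistent with his phenotype could produce a type B child with a type AB mother.
Every candidate has at least one consistent genotype combination, so none can be excluded.

none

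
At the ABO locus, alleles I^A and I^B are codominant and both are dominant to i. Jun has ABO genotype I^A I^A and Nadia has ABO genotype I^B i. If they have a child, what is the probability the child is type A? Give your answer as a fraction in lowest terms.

1/2

ABO cross I^A I^A × I^B i → offspring phenotypes: 1/2 A, 1/2 AB.
So P(type A) = 1/2.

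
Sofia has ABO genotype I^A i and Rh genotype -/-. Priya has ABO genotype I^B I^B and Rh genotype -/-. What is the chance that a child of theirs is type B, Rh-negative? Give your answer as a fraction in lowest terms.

ABO cross I^A i × I^B I^B → offspring phenotypes: 1/2 B, 1/2 AB.
Rh cross -/- × -/- → 1 Rh-.
Independent loci: P(type B, Rh-negative) = 1/2 × 1 = 1/2.

1/2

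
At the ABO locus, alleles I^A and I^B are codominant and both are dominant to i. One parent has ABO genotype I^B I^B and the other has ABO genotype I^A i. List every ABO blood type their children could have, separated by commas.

Gametes from I^B I^B × I^A i give offspring ABO genotypes I^A I^B, I^B i, i.e. phenotypes B, AB.

B, AB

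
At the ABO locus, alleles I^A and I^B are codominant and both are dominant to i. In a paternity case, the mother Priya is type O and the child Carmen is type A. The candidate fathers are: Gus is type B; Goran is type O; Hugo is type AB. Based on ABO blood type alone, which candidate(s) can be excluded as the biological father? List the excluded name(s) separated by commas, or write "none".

A candidate is excluded only if no genotype consistent with his phenotype could produce a type A child with a type O mother.
Gus (type B): no genotype consistent with that phenotype can produce a type-A child with a type-O mother.
Goran (type O): no genotype consistent with that phenotype can produce a type-A child with a type-O mother.

Gus, Goran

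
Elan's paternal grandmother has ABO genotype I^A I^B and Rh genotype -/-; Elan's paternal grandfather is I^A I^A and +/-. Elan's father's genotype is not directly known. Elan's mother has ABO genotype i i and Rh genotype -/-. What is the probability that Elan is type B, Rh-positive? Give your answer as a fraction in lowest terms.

1/16

Elan's father's ABO genotype from I^A I^B × I^A I^A: 1/2 I^A I^A, 1/2 I^A I^B.
Crossing each possibility with the mother i i and summing P(type B): 1/2·0 + 1/2·1/2 = 1/4.
Similarly for Rh via the father's Rh distribution: P(Rh+) = 1/4.
Independent loci: 1/4 × 1/4 = 1/16.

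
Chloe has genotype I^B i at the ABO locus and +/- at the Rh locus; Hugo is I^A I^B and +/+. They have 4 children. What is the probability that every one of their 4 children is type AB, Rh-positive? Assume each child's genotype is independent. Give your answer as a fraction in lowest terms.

1/256

ABO cross I^B i × I^A I^B → 1/4 A, 1/2 B, 1/4 AB.
Rh cross +/- × +/+ → 1 Rh+; so P(type AB, Rh-positive) = 1/4 × 1 = 1/4 per child.
All 4 independent: (1/4)^4 = 1/256.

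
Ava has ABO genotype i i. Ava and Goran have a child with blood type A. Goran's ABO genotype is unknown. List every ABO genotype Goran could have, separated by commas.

For each candidate genotype of Goran, check whether crossing it with i i can produce every observed child phenotype.
  I^A I^A → possible child types {A} ✓
  I^A I^B → possible child types {A, B} ✓
  I^A i → possible child types {O, A} ✓
  I^B I^B → possible child types {B} ✗
  I^B i → possible child types {O, B} ✗
  i i → possible child types {O} ✗

I^A I^A, I^A I^B, I^A i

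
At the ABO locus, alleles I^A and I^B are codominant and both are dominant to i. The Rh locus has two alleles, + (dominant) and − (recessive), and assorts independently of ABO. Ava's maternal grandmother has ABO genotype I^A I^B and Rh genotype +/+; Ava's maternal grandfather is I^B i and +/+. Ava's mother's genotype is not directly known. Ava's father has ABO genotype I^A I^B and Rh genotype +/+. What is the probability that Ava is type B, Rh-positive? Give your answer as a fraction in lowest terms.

3/8

Ava's mother's ABO genotype from I^A I^B × I^B i: 1/4 I^A I^B, 1/4 I^A i, 1/4 I^B I^B, 1/4 I^B i.
Crossing each possibility with the father I^A I^B and summing P(type B): 1/4·1/4 + 1/4·1/4 + 1/4·1/2 + 1/4·1/2 = 3/8.
Similarly for Rh via the mother's Rh distribution: P(Rh+) = 1.
Independent loci: 3/8 × 1 = 3/8.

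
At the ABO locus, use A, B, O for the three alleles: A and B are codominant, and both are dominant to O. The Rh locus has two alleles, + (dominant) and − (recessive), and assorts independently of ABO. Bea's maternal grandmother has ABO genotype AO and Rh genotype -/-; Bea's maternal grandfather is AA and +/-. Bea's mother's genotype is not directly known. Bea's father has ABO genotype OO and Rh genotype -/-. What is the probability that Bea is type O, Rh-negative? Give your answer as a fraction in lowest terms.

Bea's mother's ABO genotype from AO × AA: 1/2 AA, 1/2 AO.
Crossing each possibility with the father OO and summing P(type O): 1/2·0 + 1/2·1/2 = 1/4.
Similarly for Rh via the mother's Rh distribution: P(Rh-) = 3/4.
Independent loci: 1/4 × 3/4 = 3/16.

3/16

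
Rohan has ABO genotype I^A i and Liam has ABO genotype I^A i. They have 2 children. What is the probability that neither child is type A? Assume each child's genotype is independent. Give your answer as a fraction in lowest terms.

1/16

ABO cross I^A i × I^A i → 1/4 O, 3/4 A.
So P(type A) = 3/4 per child.
P(not type A) = 1/4 for one child; (1/4)^2 = 1/16.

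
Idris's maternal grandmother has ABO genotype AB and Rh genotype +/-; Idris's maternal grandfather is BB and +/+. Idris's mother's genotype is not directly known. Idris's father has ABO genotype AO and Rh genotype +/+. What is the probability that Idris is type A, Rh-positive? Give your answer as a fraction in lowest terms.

Idris's mother's ABO genotype from AB × BB: 1/2 AB, 1/2 BB.
Crossing each possibility with the father AO and summing P(type A): 1/2·1/2 + 1/2·0 = 1/4.
Similarly for Rh via the mother's Rh distribution: P(Rh+) = 1.
Independent loci: 1/4 × 1 = 1/4.

1/4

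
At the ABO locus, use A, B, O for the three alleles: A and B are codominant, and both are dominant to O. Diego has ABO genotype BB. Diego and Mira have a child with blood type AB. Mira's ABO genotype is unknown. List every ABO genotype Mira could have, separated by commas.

For each candidate genotype of Mira, check whether crossing it with BB can produce every observed child phenotype.
  AA → possible child types {AB} ✓
  AB → possible child types {B, AB} ✓
  AO → possible child types {B, AB} ✓
  BB → possible child types {B} ✗
  BO → possible child types {B} ✗
  OO → possible child types {B} ✗

AA, AB, AO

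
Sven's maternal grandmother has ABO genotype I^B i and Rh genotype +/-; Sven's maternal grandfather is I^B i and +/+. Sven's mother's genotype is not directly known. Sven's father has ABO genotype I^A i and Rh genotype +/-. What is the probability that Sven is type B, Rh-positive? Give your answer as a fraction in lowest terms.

Sven's mother's ABO genotype from I^B i × I^B i: 1/4 I^B I^B, 1/2 I^B i, 1/4 i i.
Crossing each possibility with the father I^A i and summing P(type B): 1/4·1/2 + 1/2·1/4 + 1/4·0 = 1/4.
Similarly for Rh via the mother's Rh distribution: P(Rh+) = 7/8.
Independent loci: 1/4 × 7/8 = 7/32.

7/32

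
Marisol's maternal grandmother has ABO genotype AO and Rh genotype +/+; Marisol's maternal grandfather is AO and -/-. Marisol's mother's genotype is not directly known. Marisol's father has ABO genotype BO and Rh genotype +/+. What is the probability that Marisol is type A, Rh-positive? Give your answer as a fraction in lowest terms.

Marisol's mother's ABO genotype from AO × AO: 1/4 AA, 1/2 AO, 1/4 OO.
Crossing each possibility with the father BO and summing P(type A): 1/4·1/2 + 1/2·1/4 + 1/4·0 = 1/4.
Similarly for Rh via the mother's Rh distribution: P(Rh+) = 1.
Independent loci: 1/4 × 1 = 1/4.

1/4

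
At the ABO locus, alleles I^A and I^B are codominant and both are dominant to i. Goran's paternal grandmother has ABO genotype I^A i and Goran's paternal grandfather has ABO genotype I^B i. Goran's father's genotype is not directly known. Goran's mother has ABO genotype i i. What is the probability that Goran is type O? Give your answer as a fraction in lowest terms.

1/2

Goran's father's ABO genotype from I^A i × I^B i: 1/4 I^A I^B, 1/4 I^A i, 1/4 I^B i, 1/4 i i.
Crossing each possibility with the mother i i and summing P(type O): 1/4·0 + 1/4·1/2 + 1/4·1/2 + 1/4·1 = 1/2.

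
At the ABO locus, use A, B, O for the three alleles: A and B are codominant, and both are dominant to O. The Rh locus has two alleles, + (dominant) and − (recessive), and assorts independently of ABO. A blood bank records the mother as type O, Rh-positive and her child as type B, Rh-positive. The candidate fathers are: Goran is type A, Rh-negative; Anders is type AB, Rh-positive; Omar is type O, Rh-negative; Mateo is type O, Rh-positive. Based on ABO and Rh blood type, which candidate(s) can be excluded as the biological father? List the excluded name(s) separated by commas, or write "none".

Goran, Omar, Mateo

A candidate is excluded only if no genotype consistent with his phenotype could produce a type B, Rh-positive child with a type O, Rh-positive mother.
Goran (type A, Rh-): no genotype consistent with that phenotype can produce a type-B Rh+ child with a type-O mother.
Omar (type O, Rh-): no genotype consistent with that phenotype can produce a type-B Rh+ child with a type-O mother.
Mateo (type O, Rh+): no genotype consistent with that phenotype can produce a type-B Rh+ child with a type-O mother.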